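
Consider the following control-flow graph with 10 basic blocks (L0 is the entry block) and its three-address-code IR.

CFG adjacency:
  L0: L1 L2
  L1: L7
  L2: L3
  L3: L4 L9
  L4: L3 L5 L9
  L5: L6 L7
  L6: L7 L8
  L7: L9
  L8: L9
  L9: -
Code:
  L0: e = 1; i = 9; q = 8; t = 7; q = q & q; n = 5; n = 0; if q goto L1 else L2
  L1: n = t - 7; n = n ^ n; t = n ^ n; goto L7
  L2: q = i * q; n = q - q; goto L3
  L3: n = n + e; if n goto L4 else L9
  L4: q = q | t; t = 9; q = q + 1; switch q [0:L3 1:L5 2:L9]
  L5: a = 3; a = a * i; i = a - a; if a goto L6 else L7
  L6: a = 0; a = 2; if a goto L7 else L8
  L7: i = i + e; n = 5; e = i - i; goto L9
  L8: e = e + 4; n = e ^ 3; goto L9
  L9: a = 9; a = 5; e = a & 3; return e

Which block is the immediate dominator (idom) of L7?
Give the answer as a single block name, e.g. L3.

idom tree: L1←L0 L2←L0 L3←L2 L4←L3 L5←L4 L6←L5 L7←L0 L8←L6 L9←L0
Dom∩ at merges:
  L3: preds {L2,L4}: {L0,L2} ∩ {L0,L2,L3,L4} = {L0,L2}; idom=L2
  L7: preds {L1,L5,L6}: {L0,L1} ∩ {L0,L2,L3,L4,L5} ∩ {L0,L2,L3,L4,L5,L6} = {L0}; idom=L0
  L9: preds {L3,L4,L7,L8}: {L0,L2,L3} ∩ {L0,L2,L3,L4} ∩ {L0,L7} ∩ {L0,L2,L3,L4,L5,L6,L8} = {L0}; idom=L0

idom(L7) = L0

Answer: L0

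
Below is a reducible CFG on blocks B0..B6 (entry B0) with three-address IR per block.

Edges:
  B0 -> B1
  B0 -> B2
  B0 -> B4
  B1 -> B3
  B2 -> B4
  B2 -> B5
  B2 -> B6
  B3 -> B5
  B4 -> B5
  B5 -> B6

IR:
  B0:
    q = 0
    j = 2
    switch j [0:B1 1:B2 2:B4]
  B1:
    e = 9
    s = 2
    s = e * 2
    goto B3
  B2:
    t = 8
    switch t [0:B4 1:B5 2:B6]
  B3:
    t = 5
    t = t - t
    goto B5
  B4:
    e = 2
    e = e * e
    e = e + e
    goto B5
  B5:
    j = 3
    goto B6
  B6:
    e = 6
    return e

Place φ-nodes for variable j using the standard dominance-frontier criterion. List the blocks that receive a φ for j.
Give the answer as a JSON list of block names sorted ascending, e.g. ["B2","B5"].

Answer: ["B6"]

Working:
idom tree: B1←B0 B2←B0 B3←B1 B4←B0 B5←B0 B6←B0
Dom∩ at merges:
  B4: preds {B0,B2}: {B0} ∩ {B0,B2} = {B0}; idom=B0
  B5: preds {B2,B3,B4}: {B0,B2} ∩ {B0,B1,B3} ∩ {B0,B4} = {B0}; idom=B0
  B6: preds {B2,B5}: {B0,B2} ∩ {B0,B5} = {B0}; idom=B0

DF derivation:
  B4←B0: walk · to B0
  B4←B2: walk B2 to B0
  B5←B2: walk B2 to B0
  B5←B3: walk B3→B1 to B0
  B5←B4: walk B4 to B0
  B6←B2: walk B2 to B0
  B6←B5: walk B5 to B0
  DF(B0)=∅
  DF(B1)={B5}
  DF(B2)={B4,B5,B6}
  DF(B3)={B5}
  DF(B4)={B5}
  DF(B5)={B6}
  DF(B6)=∅

φ for j: defs {B0,B5}
  DF⁺ = {B6}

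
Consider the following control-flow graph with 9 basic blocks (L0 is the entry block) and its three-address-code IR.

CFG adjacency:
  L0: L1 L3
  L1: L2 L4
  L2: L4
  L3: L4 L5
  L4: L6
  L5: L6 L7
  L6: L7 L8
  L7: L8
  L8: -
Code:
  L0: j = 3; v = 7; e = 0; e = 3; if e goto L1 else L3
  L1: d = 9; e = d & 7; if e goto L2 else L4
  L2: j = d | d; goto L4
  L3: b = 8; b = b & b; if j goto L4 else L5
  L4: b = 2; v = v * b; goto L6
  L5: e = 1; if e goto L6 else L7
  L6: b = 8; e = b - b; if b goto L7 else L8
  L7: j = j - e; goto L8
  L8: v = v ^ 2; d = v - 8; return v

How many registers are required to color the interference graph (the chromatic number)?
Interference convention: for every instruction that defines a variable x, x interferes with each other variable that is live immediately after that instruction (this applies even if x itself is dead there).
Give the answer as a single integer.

def/use:
  L0 def {e,j,v} use ∅
  L1 def {d,e} use ∅
  L2 def {j} use {d}
  L3 def {b} use {j}
  L4 def {b,v} use {v}
  L5 def {e} use ∅
  L6 def {b,e} use ∅
  L7 def {j} use {e,j}
  L8 def {d,v} use {v}

Backward fixpoint:
  live L0: ∅→{j,v}
  live L1: {j,v}→{d,j,v}
  live L2: {d,v}→{j,v}
  live L3: {j,v}→{j,v}
  live L4: {j,v}→{j,v}
  live L5: {j,v}→{e,j,v}
  live L6: {j,v}→{e,j,v}
  live L7: {e,j,v}→{v}
  live L8: {v}→∅

Interfere edges:
  b: {e,j,v}
  d: {e,j,v}
  e: {b,d,j,v}
  j: {b,d,e,v}
  v: {b,d,e,j}

Chromatic number:
  {b,e,j,v} pairwise interfere (4-clique) ⇒ χ ≥ 4
  4-colouring: r0={e}  r1={j}  r2={v}  r3={b,d}
  χ = 4

Answer: 4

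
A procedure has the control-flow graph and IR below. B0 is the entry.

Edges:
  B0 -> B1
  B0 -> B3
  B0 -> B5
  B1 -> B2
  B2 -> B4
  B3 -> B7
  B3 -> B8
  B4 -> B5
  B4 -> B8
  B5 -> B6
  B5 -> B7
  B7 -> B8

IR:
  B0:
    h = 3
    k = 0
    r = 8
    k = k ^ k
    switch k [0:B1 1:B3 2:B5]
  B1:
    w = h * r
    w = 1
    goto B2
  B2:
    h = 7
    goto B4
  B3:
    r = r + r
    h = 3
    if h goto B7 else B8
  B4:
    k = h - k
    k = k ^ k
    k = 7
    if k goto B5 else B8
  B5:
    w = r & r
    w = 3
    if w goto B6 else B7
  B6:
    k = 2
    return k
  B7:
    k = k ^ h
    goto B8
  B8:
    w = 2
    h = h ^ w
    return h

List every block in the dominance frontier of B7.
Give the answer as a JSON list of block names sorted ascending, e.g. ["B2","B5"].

Answer: ["B8"]

Analysis:
idom tree: B1←B0 B2←B1 B3←B0 B4←B2 B5←B0 B6←B5 B7←B0 B8←B0
Join-block Dom:
  B5: preds {B0,B4}: {B0} ∩ {B0,B1,B2,B4} = {B0}; idom=B0
  B7: preds {B3,B5}: {B0,B3} ∩ {B0,B5} = {B0}; idom=B0
  B8: preds {B3,B4,B7}: {B0,B3} ∩ {B0,B1,B2,B4} ∩ {B0,B7} = {B0}; idom=B0

Frontier:
  join B5 pred B0: · stop@B0
  join B5 pred B4: B4→B2→B1 stop@B0
  join B7 pred B3: B3 stop@B0
  join B7 pred B5: B5 stop@B0
  join B8 pred B3: B3 stop@B0
  join B8 pred B4: B4→B2→B1 stop@B0
  join B8 pred B7: B7 stop@B0
  B0 → ∅
  B1 → {B5,B8}
  B2 → {B5,B8}
  B3 → {B7,B8}
  B4 → {B5,B8}
  B5 → {B7}
  B6 → ∅
  B7 → {B8}
  B8 → ∅

DF(B7) = ["B8"]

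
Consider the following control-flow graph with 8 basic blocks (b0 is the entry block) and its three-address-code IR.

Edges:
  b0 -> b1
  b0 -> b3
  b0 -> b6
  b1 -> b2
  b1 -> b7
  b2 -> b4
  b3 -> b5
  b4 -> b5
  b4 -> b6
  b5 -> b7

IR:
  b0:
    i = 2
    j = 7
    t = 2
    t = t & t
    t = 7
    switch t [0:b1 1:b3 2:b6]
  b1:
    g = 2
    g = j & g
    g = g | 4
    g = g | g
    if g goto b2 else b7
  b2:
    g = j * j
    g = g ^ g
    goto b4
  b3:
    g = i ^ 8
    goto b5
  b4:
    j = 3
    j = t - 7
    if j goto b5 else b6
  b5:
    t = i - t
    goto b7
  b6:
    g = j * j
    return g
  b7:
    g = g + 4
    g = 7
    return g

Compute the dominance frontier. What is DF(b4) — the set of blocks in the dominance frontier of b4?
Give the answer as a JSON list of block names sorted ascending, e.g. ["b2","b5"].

idom tree: b1←b0 b2←b1 b3←b0 b4←b2 b5←b0 b6←b0 b7←b0
Dom∩ at merges:
  b5: preds {b3,b4}: {b0,b3} ∩ {b0,b1,b2,b4} = {b0}; idom=b0
  b6: preds {b0,b4}: {b0} ∩ {b0,b1,b2,b4} = {b0}; idom=b0
  b7: preds {b1,b5}: {b0,b1} ∩ {b0,b5} = {b0}; idom=b0

DF derivation:
  join b5 pred b3: b3 stop@b0
  join b5 pred b4: b4→b2→b1 stop@b0
  join b6 pred b0: · stop@b0
  join b6 pred b4: b4→b2→b1 stop@b0
  join b7 pred b1: b1 stop@b0
  join b7 pred b5: b5 stop@b0
  b0: DF=∅
  b1: DF={b5,b6,b7}
  b2: DF={b5,b6}
  b3: DF={b5}
  b4: DF={b5,b6}
  b5: DF={b7}
  b6: DF=∅
  b7: DF=∅

DF(b4) = ["b5", "b6"]

Answer: ["b5", "b6"]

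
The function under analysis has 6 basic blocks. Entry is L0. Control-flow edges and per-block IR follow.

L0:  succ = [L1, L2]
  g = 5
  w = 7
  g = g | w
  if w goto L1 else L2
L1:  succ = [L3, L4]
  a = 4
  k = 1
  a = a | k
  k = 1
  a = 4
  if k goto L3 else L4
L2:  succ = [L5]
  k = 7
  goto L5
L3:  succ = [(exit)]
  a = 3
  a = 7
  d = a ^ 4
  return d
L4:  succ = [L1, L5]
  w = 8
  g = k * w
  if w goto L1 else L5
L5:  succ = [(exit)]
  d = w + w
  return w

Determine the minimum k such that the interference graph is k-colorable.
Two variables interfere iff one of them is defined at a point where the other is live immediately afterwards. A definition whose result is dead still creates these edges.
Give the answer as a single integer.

Answer: 2

Working:
Block summaries:
  L0: def={g,w} ue=∅
  L1: def={a,k} ue=∅
  L2: def={k} ue=∅
  L3: def={a,d} ue=∅
  L4: def={g,w} ue={k}
  L5: def={d} ue={w}

Liveness:
  L0: in=∅ out={w}
  L1: in=∅ out={k}
  L2: in={w} out={w}
  L3: in=∅ out=∅
  L4: in={k} out={w}
  L5: in={w} out=∅

Interference:
  a — {k}
  d — {w}
  g — {w}
  k — {a,w}
  w — {d,g,k}

Registers:
  lower bound: {a,k} mutually conflict ⇒ χ ≥ 2
  2-colouring: c0={a,w}  c1={d,g,k}
  χ = 2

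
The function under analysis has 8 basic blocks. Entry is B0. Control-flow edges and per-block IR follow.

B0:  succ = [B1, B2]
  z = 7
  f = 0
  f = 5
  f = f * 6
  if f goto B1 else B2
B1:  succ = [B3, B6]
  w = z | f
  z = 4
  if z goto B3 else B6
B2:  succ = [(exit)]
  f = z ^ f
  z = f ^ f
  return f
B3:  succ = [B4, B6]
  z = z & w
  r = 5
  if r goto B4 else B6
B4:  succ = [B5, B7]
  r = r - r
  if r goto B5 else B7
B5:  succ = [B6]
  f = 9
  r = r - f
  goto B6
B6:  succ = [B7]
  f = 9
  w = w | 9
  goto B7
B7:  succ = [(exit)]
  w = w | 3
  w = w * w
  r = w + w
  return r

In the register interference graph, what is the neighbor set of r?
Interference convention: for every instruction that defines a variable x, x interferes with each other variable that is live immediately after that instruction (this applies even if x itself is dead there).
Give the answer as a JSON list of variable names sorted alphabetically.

Block summaries:
  B0: {f,z} / ∅
  B1: {w,z} / {f,z}
  B2: {f,z} / {f,z}
  B3: {r,z} / {w,z}
  B4: {r} / {r}
  B5: {f,r} / {r}
  B6: {f,w} / {w}
  B7: {r,w} / {w}

Live sets:
  B0 li=∅ lo={f,z}
  B1 li={f,z} lo={w,z}
  B2 li={f,z} lo=∅
  B3 li={w,z} lo={r,w}
  B4 li={r,w} lo={r,w}
  B5 li={r,w} lo={w}
  B6 li={w} lo={w}
  B7 li={w} lo=∅

Interference:
  f: {r,w,z}
  r: {f,w}
  w: {f,r,z}
  z: {f,w}

N(r) = ["f", "w"]

Answer: ["f", "w"]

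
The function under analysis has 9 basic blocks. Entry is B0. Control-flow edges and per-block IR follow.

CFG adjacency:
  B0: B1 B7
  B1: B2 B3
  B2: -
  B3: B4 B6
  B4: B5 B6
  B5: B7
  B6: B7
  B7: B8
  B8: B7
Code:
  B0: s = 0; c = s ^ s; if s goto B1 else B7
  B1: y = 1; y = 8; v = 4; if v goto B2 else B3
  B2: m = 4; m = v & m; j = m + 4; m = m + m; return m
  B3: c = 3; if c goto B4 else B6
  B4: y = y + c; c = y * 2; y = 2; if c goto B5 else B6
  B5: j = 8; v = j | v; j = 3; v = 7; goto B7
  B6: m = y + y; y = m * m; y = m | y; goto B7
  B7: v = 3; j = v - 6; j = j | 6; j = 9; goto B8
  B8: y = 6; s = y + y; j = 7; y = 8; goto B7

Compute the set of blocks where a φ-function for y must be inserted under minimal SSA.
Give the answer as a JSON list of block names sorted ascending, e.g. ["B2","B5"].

Answer: ["B6", "B7"]

Analysis:
idom tree: B1←B0 B2←B1 B3←B1 B4←B3 B5←B4 B6←B3 B7←B0 B8←B7
Dom∩ at merges:
  B6: preds {B3,B4}: {B0,B1,B3} ∩ {B0,B1,B3,B4} = {B0,B1,B3}; idom=B3
  B7: preds {B0,B5,B6,B8}: {B0} ∩ {B0,B1,B3,B4,B5} ∩ {B0,B1,B3,B6} ∩ {B0,B7,B8} = {B0}; idom=B0

DF walk-up:
  join B6 pred B3: · stop@B3
  join B6 pred B4: B4 stop@B3
  join B7 pred B0: · stop@B0
  join B7 pred B5: B5→B4→B3→B1 stop@B0
  join B7 pred B6: B6→B3→B1 stop@B0
  join B7 pred B8: B8→B7 stop@B0
  B0: DF=∅
  B1: DF={B7}
  B2: DF=∅
  B3: DF={B7}
  B4: DF={B6,B7}
  B5: DF={B7}
  B6: DF={B7}
  B7: DF={B7}
  B8: DF={B7}

φ for y: defs {B1,B4,B6,B8}
  DF⁺ = {B6,B7}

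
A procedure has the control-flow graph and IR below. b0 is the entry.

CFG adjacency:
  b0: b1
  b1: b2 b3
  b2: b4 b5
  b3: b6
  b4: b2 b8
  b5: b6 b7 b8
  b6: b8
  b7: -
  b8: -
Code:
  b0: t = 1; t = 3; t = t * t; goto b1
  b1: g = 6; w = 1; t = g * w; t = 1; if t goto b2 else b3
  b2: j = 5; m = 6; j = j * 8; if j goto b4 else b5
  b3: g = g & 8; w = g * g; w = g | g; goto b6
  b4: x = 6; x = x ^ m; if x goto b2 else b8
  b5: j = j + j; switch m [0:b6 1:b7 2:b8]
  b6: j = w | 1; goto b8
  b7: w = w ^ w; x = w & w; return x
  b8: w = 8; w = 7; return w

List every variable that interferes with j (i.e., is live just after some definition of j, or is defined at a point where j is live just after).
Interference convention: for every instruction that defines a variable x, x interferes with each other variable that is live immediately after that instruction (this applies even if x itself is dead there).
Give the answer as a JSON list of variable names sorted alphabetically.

Answer: ["m", "w"]

Analysis:
Block summaries:
  b0: def={t} ue=∅
  b1: def={g,t,w} ue=∅
  b2: def={j,m} ue=∅
  b3: def={g,w} ue={g}
  b4: def={x} ue={m}
  b5: def={j} ue={j,m}
  b6: def={j} ue={w}
  b7: def={w,x} ue={w}
  b8: def={w} ue=∅

Live sets:
  live b0: ∅→∅
  live b1: ∅→{g,w}
  live b2: {w}→{j,m,w}
  live b3: {g}→{w}
  live b4: {m,w}→{w}
  live b5: {j,m,w}→{w}
  live b6: {w}→∅
  live b7: {w}→∅
  live b8: ∅→∅

Interfere edges:
  g↔{t,w}
  j↔{m,w}
  m↔{j,w,x}
  t↔{g,w}
  w↔{g,j,m,t,x}
  x↔{m,w}

N(j) = ["m", "w"]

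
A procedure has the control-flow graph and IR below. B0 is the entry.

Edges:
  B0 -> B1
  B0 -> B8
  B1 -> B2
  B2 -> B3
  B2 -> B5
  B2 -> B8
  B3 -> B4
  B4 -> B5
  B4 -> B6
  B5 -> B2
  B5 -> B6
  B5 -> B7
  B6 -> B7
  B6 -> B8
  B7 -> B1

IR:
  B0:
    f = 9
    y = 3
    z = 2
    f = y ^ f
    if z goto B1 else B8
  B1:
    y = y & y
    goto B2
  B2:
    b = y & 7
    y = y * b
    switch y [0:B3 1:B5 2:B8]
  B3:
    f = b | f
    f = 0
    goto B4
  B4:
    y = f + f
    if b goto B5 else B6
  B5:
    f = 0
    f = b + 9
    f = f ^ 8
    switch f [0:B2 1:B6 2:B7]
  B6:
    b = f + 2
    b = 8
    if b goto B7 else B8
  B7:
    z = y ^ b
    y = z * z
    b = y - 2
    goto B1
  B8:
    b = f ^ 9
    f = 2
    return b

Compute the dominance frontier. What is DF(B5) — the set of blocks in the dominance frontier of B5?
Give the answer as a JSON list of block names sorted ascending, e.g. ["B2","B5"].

Answer: ["B2", "B6", "B7"]

Analysis:
idom tree: B1←B0 B2←B1 B3←B2 B4←B3 B5←B2 B6←B2 B7←B2 B8←B0
Join-block Dom:
  B1: preds {B0,B7}: {B0} ∩ {B0,B1,B2,B7} = {B0}; idom=B0
  B2: preds {B1,B5}: {B0,B1} ∩ {B0,B1,B2,B5} = {B0,B1}; idom=B1
  B5: preds {B2,B4}: {B0,B1,B2} ∩ {B0,B1,B2,B3,B4} = {B0,B1,B2}; idom=B2
  B6: preds {B4,B5}: {B0,B1,B2,B3,B4} ∩ {B0,B1,B2,B5} = {B0,B1,B2}; idom=B2
  B7: preds {B5,B6}: {B0,B1,B2,B5} ∩ {B0,B1,B2,B6} = {B0,B1,B2}; idom=B2
  B8: preds {B0,B2,B6}: {B0} ∩ {B0,B1,B2} ∩ {B0,B1,B2,B6} = {B0}; idom=B0

DF derivation:
  join B1 pred B0: · stop@B0
  join B1 pred B7: B7→B2→B1 stop@B0
  join B2 pred B1: · stop@B1
  join B2 pred B5: B5→B2 stop@B1
  join B5 pred B2: · stop@B2
  join B5 pred B4: B4→B3 stop@B2
  join B6 pred B4: B4→B3 stop@B2
  join B6 pred B5: B5 stop@B2
  join B7 pred B5: B5 stop@B2
  join B7 pred B6: B6 stop@B2
  join B8 pred B0: · stop@B0
  join B8 pred B2: B2→B1 stop@B0
  join B8 pred B6: B6→B2→B1 stop@B0
  DF(B0)=∅
  DF(B1)={B1,B8}
  DF(B2)={B1,B2,B8}
  DF(B3)={B5,B6}
  DF(B4)={B5,B6}
  DF(B5)={B2,B6,B7}
  DF(B6)={B7,B8}
  DF(B7)={B1}
  DF(B8)=∅

DF(B5) = ["B2", "B6", "B7"]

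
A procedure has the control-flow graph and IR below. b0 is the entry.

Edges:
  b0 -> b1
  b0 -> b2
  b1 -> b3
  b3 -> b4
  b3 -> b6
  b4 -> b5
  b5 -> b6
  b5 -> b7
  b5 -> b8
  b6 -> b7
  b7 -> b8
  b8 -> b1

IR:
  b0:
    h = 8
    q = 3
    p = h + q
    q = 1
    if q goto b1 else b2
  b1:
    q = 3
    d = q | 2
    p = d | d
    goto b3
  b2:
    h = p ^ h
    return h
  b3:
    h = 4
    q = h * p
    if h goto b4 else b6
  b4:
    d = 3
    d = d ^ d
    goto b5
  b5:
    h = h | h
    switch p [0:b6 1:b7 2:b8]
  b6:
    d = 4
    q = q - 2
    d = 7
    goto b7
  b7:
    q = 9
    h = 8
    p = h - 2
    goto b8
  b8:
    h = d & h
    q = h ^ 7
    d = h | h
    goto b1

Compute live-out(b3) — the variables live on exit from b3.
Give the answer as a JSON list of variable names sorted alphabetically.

Answer: ["h", "p", "q"]

Derivation:
Block summaries:
  b0: def={h,p,q} ue=∅
  b1: def={d,p,q} ue=∅
  b2: def={h} ue={h,p}
  b3: def={h,q} ue={p}
  b4: def={d} ue=∅
  b5: def={h} ue={h,p}
  b6: def={d,q} ue={q}
  b7: def={h,p,q} ue=∅
  b8: def={d,h,q} ue={d,h}

Live sets:
  live b0: ∅→{h,p}
  live b1: ∅→{p}
  live b2: {h,p}→∅
  live b3: {p}→{h,p,q}
  live b4: {h,p,q}→{d,h,p,q}
  live b5: {d,h,p,q}→{d,h,q}
  live b6: {q}→{d}
  live b7: {d}→{d,h}
  live b8: {d,h}→∅

live-out(b3) = ["h", "p", "q"]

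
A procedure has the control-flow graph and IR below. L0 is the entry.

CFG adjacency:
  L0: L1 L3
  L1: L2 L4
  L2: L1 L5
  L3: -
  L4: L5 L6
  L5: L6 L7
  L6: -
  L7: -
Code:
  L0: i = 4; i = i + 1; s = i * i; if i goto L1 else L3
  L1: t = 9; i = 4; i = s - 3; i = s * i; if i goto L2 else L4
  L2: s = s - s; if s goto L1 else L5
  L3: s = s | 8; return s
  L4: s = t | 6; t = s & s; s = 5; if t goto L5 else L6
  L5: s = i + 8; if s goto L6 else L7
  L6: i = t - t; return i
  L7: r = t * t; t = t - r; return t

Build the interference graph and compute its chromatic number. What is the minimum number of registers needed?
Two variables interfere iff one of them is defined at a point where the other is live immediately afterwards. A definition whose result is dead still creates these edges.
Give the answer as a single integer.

Block summaries:
  L0: {i,s} / ∅
  L1: {i,t} / {s}
  L2: {s} / {s}
  L3: {s} / {s}
  L4: {s,t} / {t}
  L5: {s} / {i}
  L6: {i} / {t}
  L7: {r,t} / {t}

Liveness:
  L0: in=∅ out={s}
  L1: in={s} out={i,s,t}
  L2: in={i,s,t} out={i,s,t}
  L3: in={s} out=∅
  L4: in={i,t} out={i,t}
  L5: in={i,t} out={t}
  L6: in={t} out=∅
  L7: in={t} out=∅

Interference:
  i: {s,t}
  r: {t}
  s: {i,t}
  t: {i,r,s}

Registers:
  clique {i,s,t} ⇒ need ≥ 3
  assign i→r1 r→r1 s→r2 t→r0 — no edge inside a register ⇒ χ ≤ 3
  χ = 3

Answer: 3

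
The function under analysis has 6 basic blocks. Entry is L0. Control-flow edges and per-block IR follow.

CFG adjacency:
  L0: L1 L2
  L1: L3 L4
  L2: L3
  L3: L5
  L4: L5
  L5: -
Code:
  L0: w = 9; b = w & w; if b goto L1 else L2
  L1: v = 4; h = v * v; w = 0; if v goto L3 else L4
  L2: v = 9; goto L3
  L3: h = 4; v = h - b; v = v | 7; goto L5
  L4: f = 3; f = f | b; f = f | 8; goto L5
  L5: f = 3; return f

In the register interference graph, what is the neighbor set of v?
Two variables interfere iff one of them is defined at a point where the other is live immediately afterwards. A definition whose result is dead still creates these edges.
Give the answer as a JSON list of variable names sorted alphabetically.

def/use:
  L0: def={b,w} ue=∅
  L1: def={h,v,w} ue=∅
  L2: def={v} ue=∅
  L3: def={h,v} ue={b}
  L4: def={f} ue={b}
  L5: def={f} ue=∅

Liveness:
  L0 li=∅ lo={b}
  L1 li={b} lo={b}
  L2 li={b} lo={b}
  L3 li={b} lo=∅
  L4 li={b} lo=∅
  L5 li=∅ lo=∅

Interference:
  b↔{f,h,v,w}
  f↔{b}
  h↔{b,v}
  v↔{b,h,w}
  w↔{b,v}

N(v) = ["b", "h", "w"]

Answer: ["b", "h", "w"]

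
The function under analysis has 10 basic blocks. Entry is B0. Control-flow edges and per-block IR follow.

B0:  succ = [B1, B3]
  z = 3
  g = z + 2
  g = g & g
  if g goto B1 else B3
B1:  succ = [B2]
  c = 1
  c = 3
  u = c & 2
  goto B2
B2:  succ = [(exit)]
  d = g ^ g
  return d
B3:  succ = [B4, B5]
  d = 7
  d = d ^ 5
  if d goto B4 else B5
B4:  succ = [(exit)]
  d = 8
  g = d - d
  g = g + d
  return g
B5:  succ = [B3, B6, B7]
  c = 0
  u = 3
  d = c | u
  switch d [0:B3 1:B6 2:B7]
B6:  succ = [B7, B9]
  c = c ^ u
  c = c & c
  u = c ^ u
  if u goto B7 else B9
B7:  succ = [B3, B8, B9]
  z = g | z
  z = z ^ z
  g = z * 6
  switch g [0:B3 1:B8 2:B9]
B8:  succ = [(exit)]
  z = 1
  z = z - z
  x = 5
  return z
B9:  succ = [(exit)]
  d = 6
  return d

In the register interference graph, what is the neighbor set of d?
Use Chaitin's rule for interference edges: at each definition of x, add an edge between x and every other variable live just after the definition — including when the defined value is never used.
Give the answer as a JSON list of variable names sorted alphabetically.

Answer: ["c", "g", "u", "z"]

Working:
Block summaries:
  B0 def {g,z} use ∅
  B1 def {c,u} use ∅
  B2 def {d} use {g}
  B3 def {d} use ∅
  B4 def {d,g} use ∅
  B5 def {c,d,u} use ∅
  B6 def {c,u} use {c,u}
  B7 def {g,z} use {g,z}
  B8 def {x,z} use ∅
  B9 def {d} use ∅

Liveness:
  B0 li=∅ lo={g,z}
  B1 li={g} lo={g}
  B2 li={g} lo=∅
  B3 li={g,z} lo={g,z}
  B4 li=∅ lo=∅
  B5 li={g,z} lo={c,g,u,z}
  B6 li={c,g,u,z} lo={g,z}
  B7 li={g,z} lo={g,z}
  B8 li=∅ lo=∅
  B9 li=∅ lo=∅

Interfere edges:
  c — {d,g,u,z}
  d — {c,g,u,z}
  g — {c,d,u,z}
  u — {c,d,g,z}
  x — {z}
  z — {c,d,g,u,x}

N(d) = ["c", "g", "u", "z"]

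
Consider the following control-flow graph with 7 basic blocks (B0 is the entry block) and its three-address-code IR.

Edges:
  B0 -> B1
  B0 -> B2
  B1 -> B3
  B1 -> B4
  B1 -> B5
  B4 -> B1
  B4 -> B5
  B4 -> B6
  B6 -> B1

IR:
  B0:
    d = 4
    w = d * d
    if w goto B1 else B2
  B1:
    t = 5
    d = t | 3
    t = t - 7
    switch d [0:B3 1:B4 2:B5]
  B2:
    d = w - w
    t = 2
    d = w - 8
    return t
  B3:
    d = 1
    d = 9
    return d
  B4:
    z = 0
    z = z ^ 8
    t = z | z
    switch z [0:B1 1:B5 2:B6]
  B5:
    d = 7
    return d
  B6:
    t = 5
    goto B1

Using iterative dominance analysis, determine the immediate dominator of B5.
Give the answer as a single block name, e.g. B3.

Answer: B1

Analysis:
idom tree: B1←B0 B2←B0 B3←B1 B4←B1 B5←B1 B6←B4
Dom∩ at merges:
  B1: preds {B0,B4,B6}: {B0} ∩ {B0,B1,B4} ∩ {B0,B1,B4,B6} = {B0}; idom=B0
  B5: preds {B1,B4}: {B0,B1} ∩ {B0,B1,B4} = {B0,B1}; idom=B1

idom(B5) = B1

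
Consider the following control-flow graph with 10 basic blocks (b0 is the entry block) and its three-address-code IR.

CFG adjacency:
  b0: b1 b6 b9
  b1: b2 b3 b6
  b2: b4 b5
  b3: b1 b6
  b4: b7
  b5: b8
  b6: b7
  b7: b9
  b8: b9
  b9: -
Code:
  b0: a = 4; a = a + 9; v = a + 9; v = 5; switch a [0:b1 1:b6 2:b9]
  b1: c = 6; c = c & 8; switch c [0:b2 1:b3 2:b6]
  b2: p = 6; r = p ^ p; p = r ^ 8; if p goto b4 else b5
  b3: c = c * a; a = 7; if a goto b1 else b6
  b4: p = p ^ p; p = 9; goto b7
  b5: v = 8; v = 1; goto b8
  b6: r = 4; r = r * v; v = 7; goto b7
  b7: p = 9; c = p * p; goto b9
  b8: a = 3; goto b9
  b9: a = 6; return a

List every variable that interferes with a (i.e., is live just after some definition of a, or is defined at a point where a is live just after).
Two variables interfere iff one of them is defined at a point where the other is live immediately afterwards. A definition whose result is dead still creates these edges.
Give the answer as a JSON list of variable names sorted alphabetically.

Block summaries:
  b0: {a,v} / ∅
  b1: {c} / ∅
  b2: {p,r} / ∅
  b3: {a,c} / {a,c}
  b4: {p} / {p}
  b5: {v} / ∅
  b6: {r,v} / {v}
  b7: {c,p} / ∅
  b8: {a} / ∅
  b9: {a} / ∅

Live sets:
  b0: in=∅ out={a,v}
  b1: in={a,v} out={a,c,v}
  b2: in=∅ out={p}
  b3: in={a,c,v} out={a,v}
  b4: in={p} out=∅
  b5: in=∅ out=∅
  b6: in={v} out=∅
  b7: in=∅ out=∅
  b8: in=∅ out=∅
  b9: in=∅ out=∅

Interfere edges:
  a: {c,v}
  c: {a,v}
  p: ∅
  r: {v}
  v: {a,c,r}

N(a) = ["c", "v"]

Answer: ["c", "v"]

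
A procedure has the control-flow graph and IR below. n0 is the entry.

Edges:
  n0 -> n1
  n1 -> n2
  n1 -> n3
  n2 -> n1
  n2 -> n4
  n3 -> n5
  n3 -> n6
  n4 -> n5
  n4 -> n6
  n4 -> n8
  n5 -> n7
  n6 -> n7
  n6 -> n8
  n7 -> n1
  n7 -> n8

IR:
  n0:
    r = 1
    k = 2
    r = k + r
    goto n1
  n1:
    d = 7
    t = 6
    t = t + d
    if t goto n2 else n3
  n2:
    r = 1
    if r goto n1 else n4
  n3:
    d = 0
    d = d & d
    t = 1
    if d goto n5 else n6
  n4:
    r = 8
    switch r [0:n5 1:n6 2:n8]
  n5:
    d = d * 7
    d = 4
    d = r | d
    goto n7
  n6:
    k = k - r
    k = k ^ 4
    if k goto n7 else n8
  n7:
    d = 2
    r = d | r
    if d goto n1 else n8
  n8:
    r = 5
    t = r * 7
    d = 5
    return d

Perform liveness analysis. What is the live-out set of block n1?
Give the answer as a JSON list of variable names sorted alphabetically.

Answer: ["d", "k", "r"]

Analysis:
Block summaries:
  n0: def={k,r} ue=∅
  n1: def={d,t} ue=∅
  n2: def={r} ue=∅
  n3: def={d,t} ue=∅
  n4: def={r} ue=∅
  n5: def={d} ue={d,r}
  n6: def={k} ue={k,r}
  n7: def={d,r} ue={r}
  n8: def={d,r,t} ue=∅

Backward fixpoint:
  live n0: ∅→{k,r}
  live n1: {k,r}→{d,k,r}
  live n2: {d,k}→{d,k,r}
  live n3: {k,r}→{d,k,r}
  live n4: {d,k}→{d,k,r}
  live n5: {d,k,r}→{k,r}
  live n6: {k,r}→{k,r}
  live n7: {k,r}→{k,r}
  live n8: ∅→∅

live-out(n1) = ["d", "k", "r"]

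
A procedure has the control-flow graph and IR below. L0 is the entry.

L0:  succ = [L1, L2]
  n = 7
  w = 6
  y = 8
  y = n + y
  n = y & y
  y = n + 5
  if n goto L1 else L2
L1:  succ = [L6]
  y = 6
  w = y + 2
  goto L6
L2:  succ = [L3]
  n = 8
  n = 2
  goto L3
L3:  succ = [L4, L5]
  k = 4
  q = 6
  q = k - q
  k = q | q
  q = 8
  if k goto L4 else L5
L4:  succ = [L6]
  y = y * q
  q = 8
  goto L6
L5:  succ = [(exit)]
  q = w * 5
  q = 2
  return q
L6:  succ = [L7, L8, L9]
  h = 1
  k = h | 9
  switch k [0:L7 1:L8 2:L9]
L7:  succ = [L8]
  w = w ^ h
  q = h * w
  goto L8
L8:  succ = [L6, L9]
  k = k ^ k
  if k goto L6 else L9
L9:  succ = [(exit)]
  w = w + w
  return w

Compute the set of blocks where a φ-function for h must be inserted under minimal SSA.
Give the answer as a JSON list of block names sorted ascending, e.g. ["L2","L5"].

Answer: ["L6"]

Working:
idom tree: L1←L0 L2←L0 L3←L2 L4←L3 L5←L3 L6←L0 L7←L6 L8←L6 L9←L6
Join-block Dom:
  L6: preds {L1,L4,L8}: {L0,L1} ∩ {L0,L2,L3,L4} ∩ {L0,L6,L8} = {L0}; idom=L0
  L8: preds {L6,L7}: {L0,L6} ∩ {L0,L6,L7} = {L0,L6}; idom=L6
  L9: preds {L6,L8}: {L0,L6} ∩ {L0,L6,L8} = {L0,L6}; idom=L6

DF derivation:
  join L6 pred L1: L1 stop@L0
  join L6 pred L4: L4→L3→L2 stop@L0
  join L6 pred L8: L8→L6 stop@L0
  join L8 pred L6: · stop@L6
  join L8 pred L7: L7 stop@L6
  join L9 pred L6: · stop@L6
  join L9 pred L8: L8 stop@L6
  L0: DF=∅
  L1: DF={L6}
  L2: DF={L6}
  L3: DF={L6}
  L4: DF={L6}
  L5: DF=∅
  L6: DF={L6}
  L7: DF={L8}
  L8: DF={L6,L9}
  L9: DF=∅

φ for h: defs {L6}
  DF⁺ = {L6}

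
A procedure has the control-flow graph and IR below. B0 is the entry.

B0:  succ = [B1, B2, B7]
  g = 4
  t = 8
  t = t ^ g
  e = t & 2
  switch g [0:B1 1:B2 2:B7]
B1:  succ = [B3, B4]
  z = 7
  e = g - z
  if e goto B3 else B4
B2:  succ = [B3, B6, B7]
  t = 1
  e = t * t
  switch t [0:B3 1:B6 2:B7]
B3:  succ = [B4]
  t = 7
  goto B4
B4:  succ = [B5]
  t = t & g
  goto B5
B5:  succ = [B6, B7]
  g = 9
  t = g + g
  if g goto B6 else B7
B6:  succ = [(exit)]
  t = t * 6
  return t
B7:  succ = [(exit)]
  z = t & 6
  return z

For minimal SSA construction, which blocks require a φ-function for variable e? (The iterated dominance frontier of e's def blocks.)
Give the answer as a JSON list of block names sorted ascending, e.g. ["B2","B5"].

Answer: ["B3", "B4", "B6", "B7"]

Analysis:
idom tree: B1←B0 B2←B0 B3←B0 B4←B0 B5←B4 B6←B0 B7←B0
Dom∩ at merges:
  B3: preds {B1,B2}: {B0,B1} ∩ {B0,B2} = {B0}; idom=B0
  B4: preds {B1,B3}: {B0,B1} ∩ {B0,B3} = {B0}; idom=B0
  B6: preds {B2,B5}: {B0,B2} ∩ {B0,B4,B5} = {B0}; idom=B0
  B7: preds {B0,B2,B5}: {B0} ∩ {B0,B2} ∩ {B0,B4,B5} = {B0}; idom=B0

Frontier:
  join B3 pred B1: B1 stop@B0
  join B3 pred B2: B2 stop@B0
  join B4 pred B1: B1 stop@B0
  join B4 pred B3: B3 stop@B0
  join B6 pred B2: B2 stop@B0
  join B6 pred B5: B5→B4 stop@B0
  join B7 pred B0: · stop@B0
  join B7 pred B2: B2 stop@B0
  join B7 pred B5: B5→B4 stop@B0
  B0 → ∅
  B1 → {B3,B4}
  B2 → {B3,B6,B7}
  B3 → {B4}
  B4 → {B6,B7}
  B5 → {B6,B7}
  B6 → ∅
  B7 → ∅

φ for e: defs {B0,B1,B2}
  DF⁺ = {B3,B4,B6,B7}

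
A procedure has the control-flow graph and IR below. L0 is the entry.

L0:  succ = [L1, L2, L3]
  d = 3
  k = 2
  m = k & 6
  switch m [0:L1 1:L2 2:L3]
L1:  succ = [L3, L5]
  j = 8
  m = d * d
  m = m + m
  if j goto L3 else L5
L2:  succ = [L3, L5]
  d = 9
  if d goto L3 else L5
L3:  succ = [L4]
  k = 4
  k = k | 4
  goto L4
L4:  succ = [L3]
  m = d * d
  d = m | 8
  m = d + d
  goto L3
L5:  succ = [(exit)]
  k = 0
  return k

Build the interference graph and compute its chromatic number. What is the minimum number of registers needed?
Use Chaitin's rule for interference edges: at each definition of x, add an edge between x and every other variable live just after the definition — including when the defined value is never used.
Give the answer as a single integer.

def/use:
  L0: {d,k,m} / ∅
  L1: {j,m} / {d}
  L2: {d} / ∅
  L3: {k} / ∅
  L4: {d,m} / {d}
  L5: {k} / ∅

Backward fixpoint:
  L0: in=∅ out={d}
  L1: in={d} out={d}
  L2: in=∅ out={d}
  L3: in={d} out={d}
  L4: in={d} out={d}
  L5: in=∅ out=∅

Interfere edges:
  d: {j,k,m}
  j: {d,m}
  k: {d}
  m: {d,j}

Chromatic number:
  {d,j,m} pairwise interfere (3-clique) ⇒ χ ≥ 3
  3-colouring: R0={d}  R1={j,k}  R2={m}
  χ = 3

Answer: 3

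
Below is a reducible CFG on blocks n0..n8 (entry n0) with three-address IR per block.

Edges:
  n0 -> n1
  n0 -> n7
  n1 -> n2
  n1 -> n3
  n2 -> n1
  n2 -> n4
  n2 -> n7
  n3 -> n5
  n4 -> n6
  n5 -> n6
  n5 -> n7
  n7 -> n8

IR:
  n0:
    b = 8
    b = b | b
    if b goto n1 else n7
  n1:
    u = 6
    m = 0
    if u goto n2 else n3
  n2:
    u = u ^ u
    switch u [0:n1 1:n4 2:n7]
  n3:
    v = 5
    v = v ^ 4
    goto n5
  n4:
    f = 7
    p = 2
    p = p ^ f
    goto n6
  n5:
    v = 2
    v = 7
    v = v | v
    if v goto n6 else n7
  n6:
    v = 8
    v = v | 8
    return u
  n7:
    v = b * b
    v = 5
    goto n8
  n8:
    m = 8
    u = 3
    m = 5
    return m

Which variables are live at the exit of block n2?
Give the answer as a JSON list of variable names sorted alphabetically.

Answer: ["b", "u"]

Derivation:
Block summaries:
  n0: def={b} ue=∅
  n1: def={m,u} ue=∅
  n2: def={u} ue={u}
  n3: def={v} ue=∅
  n4: def={f,p} ue=∅
  n5: def={v} ue=∅
  n6: def={v} ue={u}
  n7: def={v} ue={b}
  n8: def={m,u} ue=∅

Live sets:
  n0: in=∅ out={b}
  n1: in={b} out={b,u}
  n2: in={b,u} out={b,u}
  n3: in={b,u} out={b,u}
  n4: in={u} out={u}
  n5: in={b,u} out={b,u}
  n6: in={u} out=∅
  n7: in={b} out=∅
  n8: in=∅ out=∅

live-out(n2) = ["b", "u"]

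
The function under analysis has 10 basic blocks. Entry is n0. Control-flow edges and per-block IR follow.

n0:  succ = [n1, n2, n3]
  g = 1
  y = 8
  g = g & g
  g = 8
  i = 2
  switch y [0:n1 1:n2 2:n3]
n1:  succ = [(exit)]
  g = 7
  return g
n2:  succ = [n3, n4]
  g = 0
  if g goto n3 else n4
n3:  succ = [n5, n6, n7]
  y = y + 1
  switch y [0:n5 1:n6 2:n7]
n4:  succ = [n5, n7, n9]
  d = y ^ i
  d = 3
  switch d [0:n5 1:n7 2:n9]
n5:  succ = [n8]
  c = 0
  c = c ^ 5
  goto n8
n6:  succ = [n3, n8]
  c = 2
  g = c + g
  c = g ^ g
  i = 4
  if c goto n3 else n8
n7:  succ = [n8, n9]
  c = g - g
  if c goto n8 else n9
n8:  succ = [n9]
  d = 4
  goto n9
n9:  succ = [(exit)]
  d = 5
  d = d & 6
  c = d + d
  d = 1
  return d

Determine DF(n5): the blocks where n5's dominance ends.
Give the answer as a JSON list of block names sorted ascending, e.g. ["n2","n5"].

idom tree: n1←n0 n2←n0 n3←n0 n4←n2 n5←n0 n6←n3 n7←n0 n8←n0 n9←n0
Join-block Dom:
  n3: preds {n0,n2,n6}: {n0} ∩ {n0,n2} ∩ {n0,n3,n6} = {n0}; idom=n0
  n5: preds {n3,n4}: {n0,n3} ∩ {n0,n2,n4} = {n0}; idom=n0
  n7: preds {n3,n4}: {n0,n3} ∩ {n0,n2,n4} = {n0}; idom=n0
  n8: preds {n5,n6,n7}: {n0,n5} ∩ {n0,n3,n6} ∩ {n0,n7} = {n0}; idom=n0
  n9: preds {n4,n7,n8}: {n0,n2,n4} ∩ {n0,n7} ∩ {n0,n8} = {n0}; idom=n0

Frontier:
  join n3 pred n0: · stop@n0
  join n3 pred n2: n2 stop@n0
  join n3 pred n6: n6→n3 stop@n0
  join n5 pred n3: n3 stop@n0
  join n5 pred n4: n4→n2 stop@n0
  join n7 pred n3: n3 stop@n0
  join n7 pred n4: n4→n2 stop@n0
  join n8 pred n5: n5 stop@n0
  join n8 pred n6: n6→n3 stop@n0
  join n8 pred n7: n7 stop@n0
  join n9 pred n4: n4→n2 stop@n0
  join n9 pred n7: n7 stop@n0
  join n9 pred n8: n8 stop@n0
  DF(n0)=∅
  DF(n1)=∅
  DF(n2)={n3,n5,n7,n9}
  DF(n3)={n3,n5,n7,n8}
  DF(n4)={n5,n7,n9}
  DF(n5)={n8}
  DF(n6)={n3,n8}
  DF(n7)={n8,n9}
  DF(n8)={n9}
  DF(n9)=∅

DF(n5) = ["n8"]

Answer: ["n8"]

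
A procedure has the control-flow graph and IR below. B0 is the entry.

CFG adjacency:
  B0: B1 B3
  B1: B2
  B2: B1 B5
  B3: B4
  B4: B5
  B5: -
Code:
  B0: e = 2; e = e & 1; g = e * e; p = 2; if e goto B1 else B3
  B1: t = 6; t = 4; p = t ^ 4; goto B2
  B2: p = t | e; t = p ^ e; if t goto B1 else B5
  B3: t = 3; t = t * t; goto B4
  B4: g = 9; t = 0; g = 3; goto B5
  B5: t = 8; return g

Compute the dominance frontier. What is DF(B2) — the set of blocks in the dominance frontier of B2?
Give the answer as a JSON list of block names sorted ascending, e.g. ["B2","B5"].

Answer: ["B1", "B5"]

Analysis:
idom tree: B1←B0 B2←B1 B3←B0 B4←B3 B5←B0
Dom∩ at merges:
  B1: preds {B0,B2}: {B0} ∩ {B0,B1,B2} = {B0}; idom=B0
  B5: preds {B2,B4}: {B0,B1,B2} ∩ {B0,B3,B4} = {B0}; idom=B0

DF walk-up:
  join B1 pred B0: · stop@B0
  join B1 pred B2: B2→B1 stop@B0
  join B5 pred B2: B2→B1 stop@B0
  join B5 pred B4: B4→B3 stop@B0
  B0 → ∅
  B1 → {B1,B5}
  B2 → {B1,B5}
  B3 → {B5}
  B4 → {B5}
  B5 → ∅

DF(B2) = ["B1", "B5"]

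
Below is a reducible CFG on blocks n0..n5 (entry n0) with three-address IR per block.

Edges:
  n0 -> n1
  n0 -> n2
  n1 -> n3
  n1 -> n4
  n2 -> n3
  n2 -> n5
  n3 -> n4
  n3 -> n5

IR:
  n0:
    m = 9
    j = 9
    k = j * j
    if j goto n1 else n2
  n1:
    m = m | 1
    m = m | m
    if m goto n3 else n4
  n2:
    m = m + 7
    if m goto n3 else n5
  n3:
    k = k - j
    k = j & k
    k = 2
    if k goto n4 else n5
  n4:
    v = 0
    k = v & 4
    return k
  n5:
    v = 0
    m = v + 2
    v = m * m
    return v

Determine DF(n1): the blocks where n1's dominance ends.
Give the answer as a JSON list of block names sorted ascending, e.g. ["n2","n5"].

idom tree: n1←n0 n2←n0 n3←n0 n4←n0 n5←n0
Dom at joins:
  n3: preds {n1,n2}: {n0,n1} ∩ {n0,n2} = {n0}; idom=n0
  n4: preds {n1,n3}: {n0,n1} ∩ {n0,n3} = {n0}; idom=n0
  n5: preds {n2,n3}: {n0,n2} ∩ {n0,n3} = {n0}; idom=n0

DF walk-up:
  n3←n1: walk n1 to n0
  n3←n2: walk n2 to n0
  n4←n1: walk n1 to n0
  n4←n3: walk n3 to n0
  n5←n2: walk n2 to n0
  n5←n3: walk n3 to n0
  n0: DF=∅
  n1: DF={n3,n4}
  n2: DF={n3,n5}
  n3: DF={n4,n5}
  n4: DF=∅
  n5: DF=∅

DF(n1) = ["n3", "n4"]

Answer: ["n3", "n4"]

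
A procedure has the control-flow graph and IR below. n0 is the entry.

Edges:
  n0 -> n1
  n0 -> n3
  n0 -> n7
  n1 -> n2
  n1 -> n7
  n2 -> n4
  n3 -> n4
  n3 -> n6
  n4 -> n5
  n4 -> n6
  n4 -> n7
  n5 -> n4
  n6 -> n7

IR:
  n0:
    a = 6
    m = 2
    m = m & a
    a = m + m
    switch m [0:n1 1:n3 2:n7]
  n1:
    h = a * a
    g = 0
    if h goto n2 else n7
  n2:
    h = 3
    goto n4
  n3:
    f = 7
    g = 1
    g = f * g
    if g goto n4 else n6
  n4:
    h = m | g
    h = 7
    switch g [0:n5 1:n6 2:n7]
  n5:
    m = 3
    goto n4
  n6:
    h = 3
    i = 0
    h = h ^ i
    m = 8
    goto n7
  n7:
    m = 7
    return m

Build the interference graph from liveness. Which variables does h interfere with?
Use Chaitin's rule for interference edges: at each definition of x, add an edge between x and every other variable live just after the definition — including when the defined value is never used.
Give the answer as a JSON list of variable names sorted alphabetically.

Per-block:
  n0: def={a,m} ue=∅
  n1: def={g,h} ue={a}
  n2: def={h} ue=∅
  n3: def={f,g} ue=∅
  n4: def={h} ue={g,m}
  n5: def={m} ue=∅
  n6: def={h,i,m} ue=∅
  n7: def={m} ue=∅

Liveness:
  live n0: ∅→{a,m}
  live n1: {a,m}→{g,m}
  live n2: {g,m}→{g,m}
  live n3: {m}→{g,m}
  live n4: {g,m}→{g}
  live n5: {g}→{g,m}
  live n6: ∅→∅
  live n7: ∅→∅

Interference:
  a — {m}
  f — {g,m}
  g — {f,h,m}
  h — {g,i,m}
  i — {h}
  m — {a,f,g,h}

N(h) = ["g", "i", "m"]

Answer: ["g", "i", "m"]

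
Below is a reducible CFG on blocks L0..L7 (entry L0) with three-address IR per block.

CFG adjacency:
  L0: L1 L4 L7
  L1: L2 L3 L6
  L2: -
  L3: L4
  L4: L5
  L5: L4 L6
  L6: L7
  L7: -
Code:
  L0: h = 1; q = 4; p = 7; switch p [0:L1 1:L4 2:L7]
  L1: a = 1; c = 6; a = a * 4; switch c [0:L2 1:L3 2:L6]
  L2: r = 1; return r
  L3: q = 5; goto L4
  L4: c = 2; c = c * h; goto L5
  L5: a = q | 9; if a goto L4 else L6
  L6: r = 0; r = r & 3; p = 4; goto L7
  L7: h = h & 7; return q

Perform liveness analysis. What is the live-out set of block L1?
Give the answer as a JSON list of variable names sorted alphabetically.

Answer: ["h", "q"]

Analysis:
def/use:
  L0: def={h,p,q} ue=∅
  L1: def={a,c} ue=∅
  L2: def={r} ue=∅
  L3: def={q} ue=∅
  L4: def={c} ue={h}
  L5: def={a} ue={q}
  L6: def={p,r} ue=∅
  L7: def={h} ue={h,q}

Live sets:
  live L0: ∅→{h,q}
  live L1: {h,q}→{h,q}
  live L2: ∅→∅
  live L3: {h}→{h,q}
  live L4: {h,q}→{h,q}
  live L5: {h,q}→{h,q}
  live L6: {h,q}→{h,q}
  live L7: {h,q}→∅

live-out(L1) = ["h", "q"]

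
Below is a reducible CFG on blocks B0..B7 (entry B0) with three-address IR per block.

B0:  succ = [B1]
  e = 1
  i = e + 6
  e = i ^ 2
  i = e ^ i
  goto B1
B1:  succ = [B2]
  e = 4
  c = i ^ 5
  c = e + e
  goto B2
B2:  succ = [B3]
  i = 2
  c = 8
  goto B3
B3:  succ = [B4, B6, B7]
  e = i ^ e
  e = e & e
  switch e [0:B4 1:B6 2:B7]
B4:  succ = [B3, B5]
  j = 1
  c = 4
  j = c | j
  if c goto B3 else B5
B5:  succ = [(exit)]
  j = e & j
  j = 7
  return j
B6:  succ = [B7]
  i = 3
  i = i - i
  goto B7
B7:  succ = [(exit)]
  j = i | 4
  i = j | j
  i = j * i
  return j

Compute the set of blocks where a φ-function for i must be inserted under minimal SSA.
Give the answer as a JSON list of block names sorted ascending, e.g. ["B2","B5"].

Answer: ["B7"]

Analysis:
idom tree: B1←B0 B2←B1 B3←B2 B4←B3 B5←B4 B6←B3 B7←B3
Join-block Dom:
  B3: preds {B2,B4}: {B0,B1,B2} ∩ {B0,B1,B2,B3,B4} = {B0,B1,B2}; idom=B2
  B7: preds {B3,B6}: {B0,B1,B2,B3} ∩ {B0,B1,B2,B3,B6} = {B0,B1,B2,B3}; idom=B3

DF derivation:
  join B3 pred B2: · stop@B2
  join B3 pred B4: B4→B3 stop@B2
  join B7 pred B3: · stop@B3
  join B7 pred B6: B6 stop@B3
  DF(B0)=∅
  DF(B1)=∅
  DF(B2)=∅
  DF(B3)={B3}
  DF(B4)={B3}
  DF(B5)=∅
  DF(B6)={B7}
  DF(B7)=∅

φ for i: defs {B0,B2,B6,B7}
  DF⁺ = {B7}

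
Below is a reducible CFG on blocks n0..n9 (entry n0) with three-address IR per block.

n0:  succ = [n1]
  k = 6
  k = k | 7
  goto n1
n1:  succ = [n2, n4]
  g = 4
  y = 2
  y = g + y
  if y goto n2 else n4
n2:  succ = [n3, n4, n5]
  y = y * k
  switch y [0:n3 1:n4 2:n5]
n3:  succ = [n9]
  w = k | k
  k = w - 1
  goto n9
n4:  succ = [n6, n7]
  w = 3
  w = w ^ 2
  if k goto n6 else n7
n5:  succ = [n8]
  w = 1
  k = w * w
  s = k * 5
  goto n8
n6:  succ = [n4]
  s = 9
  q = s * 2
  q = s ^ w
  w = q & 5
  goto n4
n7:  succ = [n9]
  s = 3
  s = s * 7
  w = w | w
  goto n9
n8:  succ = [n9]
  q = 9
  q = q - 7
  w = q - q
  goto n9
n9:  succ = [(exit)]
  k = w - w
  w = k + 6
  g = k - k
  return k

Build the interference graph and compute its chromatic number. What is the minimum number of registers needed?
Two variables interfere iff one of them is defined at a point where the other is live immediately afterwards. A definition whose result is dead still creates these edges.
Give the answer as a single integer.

Block summaries:
  n0 def {k} use ∅
  n1 def {g,y} use ∅
  n2 def {y} use {k,y}
  n3 def {k,w} use {k}
  n4 def {w} use {k}
  n5 def {k,s,w} use ∅
  n6 def {q,s,w} use {w}
  n7 def {s,w} use {w}
  n8 def {q,w} use ∅
  n9 def {g,k,w} use {w}

Liveness:
  live n0: ∅→{k}
  live n1: {k}→{k,y}
  live n2: {k,y}→{k}
  live n3: {k}→{w}
  live n4: {k}→{k,w}
  live n5: ∅→∅
  live n6: {k,w}→{k}
  live n7: {w}→{w}
  live n8: ∅→{w}
  live n9: {w}→∅

Interference:
  g — {k,y}
  k — {g,q,s,w,y}
  q — {k,s,w}
  s — {k,q,w}
  w — {k,q,s}
  y — {g,k}

Colouring:
  lower bound: {k,q,s,w} mutually conflict ⇒ χ ≥ 4
  4-colouring: c0={k}  c1={g,q}  c2={s,y}  c3={w}
  χ = 4

Answer: 4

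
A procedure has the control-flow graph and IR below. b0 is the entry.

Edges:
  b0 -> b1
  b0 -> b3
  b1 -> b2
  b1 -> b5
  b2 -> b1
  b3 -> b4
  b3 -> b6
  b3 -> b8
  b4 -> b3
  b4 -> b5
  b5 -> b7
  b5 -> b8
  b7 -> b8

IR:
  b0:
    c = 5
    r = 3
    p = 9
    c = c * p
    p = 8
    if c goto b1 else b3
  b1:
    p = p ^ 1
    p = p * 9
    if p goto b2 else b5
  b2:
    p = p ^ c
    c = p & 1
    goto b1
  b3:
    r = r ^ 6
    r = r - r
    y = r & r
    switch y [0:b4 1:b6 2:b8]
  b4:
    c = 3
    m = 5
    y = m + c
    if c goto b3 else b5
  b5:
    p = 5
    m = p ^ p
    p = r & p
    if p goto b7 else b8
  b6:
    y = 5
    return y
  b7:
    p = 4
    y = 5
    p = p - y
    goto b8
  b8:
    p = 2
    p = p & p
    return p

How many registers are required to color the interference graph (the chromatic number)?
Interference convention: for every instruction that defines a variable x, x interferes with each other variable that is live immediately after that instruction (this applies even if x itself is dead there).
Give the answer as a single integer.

Answer: 4

Working:
def/use:
  b0: {c,p,r} / ∅
  b1: {p} / {p}
  b2: {c,p} / {c,p}
  b3: {r,y} / {r}
  b4: {c,m,y} / ∅
  b5: {m,p} / {r}
  b6: {y} / ∅
  b7: {p,y} / ∅
  b8: {p} / ∅

Live sets:
  b0 li=∅ lo={c,p,r}
  b1 li={c,p,r} lo={c,p,r}
  b2 li={c,p,r} lo={c,p,r}
  b3 li={r} lo={r}
  b4 li={r} lo={r}
  b5 li={r} lo=∅
  b6 li=∅ lo=∅
  b7 li=∅ lo=∅
  b8 li=∅ lo=∅

Interfere edges:
  c: {m,p,r,y}
  m: {c,p,r}
  p: {c,m,r,y}
  r: {c,m,p,y}
  y: {c,p,r}

Chromatic number:
  clique {c,m,p,r} ⇒ need ≥ 4
  4-colouring: r0={c}  r1={p}  r2={r}  r3={m,y}
  χ = 4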